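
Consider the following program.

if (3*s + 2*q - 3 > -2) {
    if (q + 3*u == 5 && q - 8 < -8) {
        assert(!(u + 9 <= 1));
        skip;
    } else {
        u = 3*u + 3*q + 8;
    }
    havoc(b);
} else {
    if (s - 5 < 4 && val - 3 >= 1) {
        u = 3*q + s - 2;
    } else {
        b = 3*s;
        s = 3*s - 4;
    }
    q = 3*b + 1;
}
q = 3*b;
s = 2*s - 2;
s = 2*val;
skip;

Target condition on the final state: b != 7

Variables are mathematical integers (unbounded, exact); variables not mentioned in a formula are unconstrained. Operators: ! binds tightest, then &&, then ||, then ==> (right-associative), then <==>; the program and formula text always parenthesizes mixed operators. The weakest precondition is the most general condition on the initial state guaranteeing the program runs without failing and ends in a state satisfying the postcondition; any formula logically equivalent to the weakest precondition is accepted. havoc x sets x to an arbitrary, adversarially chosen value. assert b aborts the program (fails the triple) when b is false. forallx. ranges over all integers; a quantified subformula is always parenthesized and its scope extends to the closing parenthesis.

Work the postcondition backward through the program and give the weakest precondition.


Working backward. After the program, b != 7 must hold.
Before skip: b != 7
Before s := 2*val: b != 7
Before s := 2*s - 2: b != 7
Before q := 3*b: b != 7
Then branch requires ((q + 3*u == 5 && q < 0) ==> ((!(u <= -8)) && (forall b_1. b_1 != 7))) && ((!(q + 3*u == 5 && q < 0)) ==> (forall b_1. b_1 != 7)); else branch requires ((s < 9 && val >= 4) ==> b != 7) && ((!(s < 9 && val >= 4)) ==> 3*s != 7).
Before the if: (2*q + 3*s > 1 ==> (((q + 3*u == 5 && q < 0) ==> ((!(u <= -8)) && (forall b_1. b_1 != 7))) && ((!(q + 3*u == 5 && q < 0)) ==> (forall b_1. b_1 != 7)))) && ((!(2*q + 3*s > 1)) ==> (((s < 9 && val >= 4) ==> b != 7) && ((!(s < 9 && val >= 4)) ==> 3*s != 7)))
Answer: WP = (2*q + 3*s > 1 ==> (((q + 3*u == 5 && q < 0) ==> ((!(u <= -8)) && (forall b_1. b_1 != 7))) && ((!(q + 3*u == 5 && q < 0)) ==> (forall b_1. b_1 != 7)))) && ((!(2*q + 3*s > 1)) ==> (((s < 9 && val >= 4) ==> b != 7) && ((!(s < 9 && val >= 4)) ==> 3*s != 7)))


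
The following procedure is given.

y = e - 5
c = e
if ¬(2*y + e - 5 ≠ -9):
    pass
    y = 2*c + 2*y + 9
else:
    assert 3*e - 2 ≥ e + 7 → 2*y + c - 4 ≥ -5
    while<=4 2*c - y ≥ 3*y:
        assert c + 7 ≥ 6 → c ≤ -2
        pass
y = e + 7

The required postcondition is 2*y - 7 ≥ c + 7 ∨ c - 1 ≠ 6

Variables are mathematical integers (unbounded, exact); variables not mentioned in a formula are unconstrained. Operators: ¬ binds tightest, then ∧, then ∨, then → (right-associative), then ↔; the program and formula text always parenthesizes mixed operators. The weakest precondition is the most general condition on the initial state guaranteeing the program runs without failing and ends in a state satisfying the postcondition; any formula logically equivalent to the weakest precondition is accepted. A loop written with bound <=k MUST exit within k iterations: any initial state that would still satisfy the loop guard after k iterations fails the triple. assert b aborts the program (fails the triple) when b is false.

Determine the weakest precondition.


Working backward. After the program, the postcondition 2*y - 7 ≥ c + 7 ∨ c - 1 ≠ 6 must hold; in canonical form it is 2*y ≥ c + 14 ∨ c ≠ 7.
Before y := e + 7: 2*e ≥ c ∨ c ≠ 7
Then branch requires 2*e ≥ c ∨ c ≠ 7; else branch requires (2*e ≥ 9 → c + 2*y ≥ -1) ∧ (2*c ≥ 4*y → ((c ≥ -1 → c ≤ -2) ∧ (2*c ≥ 4*y → ((c ≥ -1 → c ≤ -2) ∧ (2*c ≥ 4*y → ((c ≥ -1 → c ≤ -2) ∧ (2*c ≥ 4*y → ((c ≥ -1 → c ≤ -2) ∧ (¬(2*c ≥ 4*y)) ∧ (2*e ≥ c ∨ c ≠ 7))) ∧ ((¬(2*c ≥ 4*y)) → (2*e ≥ c ∨ c ≠ 7)))) ∧ ((¬(2*c ≥ 4*y)) → (2*e ≥ c ∨ c ≠ 7)))) ∧ ((¬(2*c ≥ 4*y)) → (2*e ≥ c ∨ c ≠ 7)))) ∧ ((¬(2*c ≥ 4*y)) → (2*e ≥ c ∨ c ≠ 7)).
Before the if: ((¬(e + 2*y ≠ -4)) → (2*e ≥ c ∨ c ≠ 7)) ∧ (e + 2*y ≠ -4 → ((2*e ≥ 9 → c + 2*y ≥ -1) ∧ (2*c ≥ 4*y → ((c ≥ -1 → c ≤ -2) ∧ (2*c ≥ 4*y → ((c ≥ -1 → c ≤ -2) ∧ (2*c ≥ 4*y → ((c ≥ -1 → c ≤ -2) ∧ (2*c ≥ 4*y → ((c ≥ -1 → c ≤ -2) ∧ (¬(2*c ≥ 4*y)) ∧ (2*e ≥ c ∨ c ≠ 7))) ∧ ((¬(2*c ≥ 4*y)) → (2*e ≥ c ∨ c ≠ 7)))) ∧ ((¬(2*c ≥ 4*y)) → (2*e ≥ c ∨ c ≠ 7)))) ∧ ((¬(2*c ≥ 4*y)) → (2*e ≥ c ∨ c ≠ 7)))) ∧ ((¬(2*c ≥ 4*y)) → (2*e ≥ c ∨ c ≠ 7))))
Before c := e: ((¬(e + 2*y ≠ -4)) → (e ≥ 0 ∨ e ≠ 7)) ∧ (e + 2*y ≠ -4 → ((2*e ≥ 9 → e + 2*y ≥ -1) ∧ (2*e ≥ 4*y → ((e ≥ -1 → e ≤ -2) ∧ (2*e ≥ 4*y → ((e ≥ -1 → e ≤ -2) ∧ (2*e ≥ 4*y → ((e ≥ -1 → e ≤ -2) ∧ (2*e ≥ 4*y → ((e ≥ -1 → e ≤ -2) ∧ (¬(2*e ≥ 4*y)) ∧ (e ≥ 0 ∨ e ≠ 7))) ∧ ((¬(2*e ≥ 4*y)) → (e ≥ 0 ∨ e ≠ 7)))) ∧ ((¬(2*e ≥ 4*y)) → (e ≥ 0 ∨ e ≠ 7)))) ∧ ((¬(2*e ≥ 4*y)) → (e ≥ 0 ∨ e ≠ 7)))) ∧ ((¬(2*e ≥ 4*y)) → (e ≥ 0 ∨ e ≠ 7))))
Before y := e - 5: ((¬(3*e ≠ 6)) → (e ≥ 0 ∨ e ≠ 7)) ∧ (3*e ≠ 6 → ((2*e ≥ 9 → 3*e ≥ 9) ∧ (2*e ≤ 20 → ((e ≥ -1 → e ≤ -2) ∧ (2*e ≤ 20 → ((e ≥ -1 → e ≤ -2) ∧ (2*e ≤ 20 → ((e ≥ -1 → e ≤ -2) ∧ (2*e ≤ 20 → ((e ≥ -1 → e ≤ -2) ∧ (¬(2*e ≤ 20)) ∧ (e ≥ 0 ∨ e ≠ 7))) ∧ ((¬(2*e ≤ 20)) → (e ≥ 0 ∨ e ≠ 7)))) ∧ ((¬(2*e ≤ 20)) → (e ≥ 0 ∨ e ≠ 7)))) ∧ ((¬(2*e ≤ 20)) → (e ≥ 0 ∨ e ≠ 7)))) ∧ ((¬(2*e ≤ 20)) → (e ≥ 0 ∨ e ≠ 7))))
Answer: WP = ((¬(3*e ≠ 6)) → (e ≥ 0 ∨ e ≠ 7)) ∧ (3*e ≠ 6 → ((2*e ≥ 9 → 3*e ≥ 9) ∧ (2*e ≤ 20 → ((e ≥ -1 → e ≤ -2) ∧ (2*e ≤ 20 → ((e ≥ -1 → e ≤ -2) ∧ (2*e ≤ 20 → ((e ≥ -1 → e ≤ -2) ∧ (2*e ≤ 20 → ((e ≥ -1 → e ≤ -2) ∧ (¬(2*e ≤ 20)) ∧ (e ≥ 0 ∨ e ≠ 7))) ∧ ((¬(2*e ≤ 20)) → (e ≥ 0 ∨ e ≠ 7)))) ∧ ((¬(2*e ≤ 20)) → (e ≥ 0 ∨ e ≠ 7)))) ∧ ((¬(2*e ≤ 20)) → (e ≥ 0 ∨ e ≠ 7)))) ∧ ((¬(2*e ≤ 20)) → (e ≥ 0 ∨ e ≠ 7))))


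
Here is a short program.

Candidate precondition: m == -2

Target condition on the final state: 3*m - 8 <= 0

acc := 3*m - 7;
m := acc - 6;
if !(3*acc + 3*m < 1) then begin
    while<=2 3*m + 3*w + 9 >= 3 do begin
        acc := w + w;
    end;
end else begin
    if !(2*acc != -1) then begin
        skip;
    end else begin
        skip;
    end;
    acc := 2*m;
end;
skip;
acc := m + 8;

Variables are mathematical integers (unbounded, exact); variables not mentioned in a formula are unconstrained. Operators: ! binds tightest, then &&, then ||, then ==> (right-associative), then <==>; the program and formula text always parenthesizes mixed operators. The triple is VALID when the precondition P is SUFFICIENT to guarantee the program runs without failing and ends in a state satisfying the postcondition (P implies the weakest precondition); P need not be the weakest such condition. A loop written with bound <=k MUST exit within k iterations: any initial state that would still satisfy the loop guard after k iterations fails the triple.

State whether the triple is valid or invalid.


Working backward. After the program, the postcondition 3*m - 8 <= 0 must hold; in canonical form it is 3*m <= 8.
Before acc := m + 8: 3*m <= 8
Before skip: 3*m <= 8
Then branch requires (3*m + 3*w >= -6 ==> ((3*m + 3*w >= -6 ==> ((!(3*m + 3*w >= -6)) && 3*m <= 8)) && ((!(3*m + 3*w >= -6)) ==> 3*m <= 8))) && ((!(3*m + 3*w >= -6)) ==> 3*m <= 8); else branch requires ((!(2*acc != -1)) ==> 3*m <= 8) && (2*acc != -1 ==> 3*m <= 8).
Before the if: ((!(3*acc + 3*m < 1)) ==> ((3*m + 3*w >= -6 ==> ((3*m + 3*w >= -6 ==> ((!(3*m + 3*w >= -6)) && 3*m <= 8)) && ((!(3*m + 3*w >= -6)) ==> 3*m <= 8))) && ((!(3*m + 3*w >= -6)) ==> 3*m <= 8))) && (3*acc + 3*m < 1 ==> (((!(2*acc != -1)) ==> 3*m <= 8) && (2*acc != -1 ==> 3*m <= 8)))
Before m := acc - 6: ((!(6*acc < 19)) ==> ((3*acc + 3*w >= 12 ==> ((3*acc + 3*w >= 12 ==> ((!(3*acc + 3*w >= 12)) && 3*acc <= 26)) && ((!(3*acc + 3*w >= 12)) ==> 3*acc <= 26))) && ((!(3*acc + 3*w >= 12)) ==> 3*acc <= 26))) && (6*acc < 19 ==> (((!(2*acc != -1)) ==> 3*acc <= 26) && (2*acc != -1 ==> 3*acc <= 26)))
Before acc := 3*m - 7: ((!(18*m < 61)) ==> ((9*m + 3*w >= 33 ==> ((9*m + 3*w >= 33 ==> ((!(9*m + 3*w >= 33)) && 9*m <= 47)) && ((!(9*m + 3*w >= 33)) ==> 9*m <= 47))) && ((!(9*m + 3*w >= 33)) ==> 9*m <= 47))) && (18*m < 61 ==> (((!(6*m != 13)) ==> 9*m <= 47) && (6*m != 13 ==> 9*m <= 47)))
The weakest precondition is ((!(18*m < 61)) ==> ((9*m + 3*w >= 33 ==> ((9*m + 3*w >= 33 ==> ((!(9*m + 3*w >= 33)) && 9*m <= 47)) && ((!(9*m + 3*w >= 33)) ==> 9*m <= 47))) && ((!(9*m + 3*w >= 33)) ==> 9*m <= 47))) && (18*m < 61 ==> (((!(6*m != 13)) ==> 9*m <= 47) && (6*m != 13 ==> 9*m <= 47))).
Check whether m == -2 implies it.
Every state satisfying the precondition satisfies the weakest precondition: the implication holds.
Answer: valid


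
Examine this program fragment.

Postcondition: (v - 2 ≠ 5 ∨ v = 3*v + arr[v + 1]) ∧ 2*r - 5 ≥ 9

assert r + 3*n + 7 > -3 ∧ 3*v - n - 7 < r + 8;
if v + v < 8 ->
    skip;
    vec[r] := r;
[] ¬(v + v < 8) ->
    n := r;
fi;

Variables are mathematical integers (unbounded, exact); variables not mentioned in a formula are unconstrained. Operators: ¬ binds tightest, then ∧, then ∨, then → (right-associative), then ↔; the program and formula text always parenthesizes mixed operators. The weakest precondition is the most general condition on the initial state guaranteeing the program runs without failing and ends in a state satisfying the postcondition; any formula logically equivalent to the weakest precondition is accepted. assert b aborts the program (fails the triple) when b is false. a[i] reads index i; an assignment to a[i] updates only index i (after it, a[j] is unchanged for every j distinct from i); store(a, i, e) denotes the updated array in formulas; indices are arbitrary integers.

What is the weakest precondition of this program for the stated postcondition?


Working backward. After the program, the postcondition (v - 2 ≠ 5 ∨ v = 3*v + arr[v + 1]) ∧ 2*r - 5 ≥ 9 must hold; in canonical form it is (v ≠ 7 ∨ arr[v + 1] + 2*v = 0) ∧ 2*r ≥ 14.
Then branch requires (v ≠ 7 ∨ arr[v + 1] + 2*v = 0) ∧ 2*r ≥ 14; else branch requires (v ≠ 7 ∨ arr[v + 1] + 2*v = 0) ∧ 2*r ≥ 14.
Before the if: (2*v < 8 → ((v ≠ 7 ∨ arr[v + 1] + 2*v = 0) ∧ 2*r ≥ 14)) ∧ ((¬(2*v < 8)) → ((v ≠ 7 ∨ arr[v + 1] + 2*v = 0) ∧ 2*r ≥ 14))
Before assert r + 3*n + 7 > -3 ∧ 3*v - n - 7 < r + 8: 3*n + r > -10 ∧ 3*v < n + r + 15 ∧ (2*v < 8 → ((v ≠ 7 ∨ arr[v + 1] + 2*v = 0) ∧ 2*r ≥ 14)) ∧ ((¬(2*v < 8)) → ((v ≠ 7 ∨ arr[v + 1] + 2*v = 0) ∧ 2*r ≥ 14))
Answer: WP = 3*n + r > -10 ∧ 3*v < n + r + 15 ∧ (2*v < 8 → ((v ≠ 7 ∨ arr[v + 1] + 2*v = 0) ∧ 2*r ≥ 14)) ∧ ((¬(2*v < 8)) → ((v ≠ 7 ∨ arr[v + 1] + 2*v = 0) ∧ 2*r ≥ 14))


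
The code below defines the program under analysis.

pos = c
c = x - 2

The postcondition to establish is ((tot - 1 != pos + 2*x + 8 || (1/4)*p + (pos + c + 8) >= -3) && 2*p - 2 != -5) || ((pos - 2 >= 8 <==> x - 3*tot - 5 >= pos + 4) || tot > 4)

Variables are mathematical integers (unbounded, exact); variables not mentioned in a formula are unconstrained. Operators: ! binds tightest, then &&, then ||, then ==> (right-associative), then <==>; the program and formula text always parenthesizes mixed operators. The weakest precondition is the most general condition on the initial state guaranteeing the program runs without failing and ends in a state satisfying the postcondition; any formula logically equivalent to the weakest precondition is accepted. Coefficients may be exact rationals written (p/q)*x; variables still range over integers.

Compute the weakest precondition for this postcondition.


Working backward. After the program, the postcondition ((tot - 1 != pos + 2*x + 8 || (1/4)*p + (pos + c + 8) >= -3) && 2*p - 2 != -5) || ((pos - 2 >= 8 <==> x - 3*tot - 5 >= pos + 4) || tot > 4) must hold; in canonical form it is ((tot != pos + 2*x + 9 || c + (1/4)*p + pos >= -11) && 2*p != -3) || (pos >= 10 <==> x >= pos + 3*tot + 9) || tot > 4.
Before c := x - 2: ((tot != pos + 2*x + 9 || (1/4)*p + pos + x >= -9) && 2*p != -3) || (pos >= 10 <==> x >= pos + 3*tot + 9) || tot > 4
Before pos := c: ((tot != c + 2*x + 9 || c + (1/4)*p + x >= -9) && 2*p != -3) || (c >= 10 <==> x >= c + 3*tot + 9) || tot > 4
Answer: WP = ((tot != c + 2*x + 9 || c + (1/4)*p + x >= -9) && 2*p != -3) || (c >= 10 <==> x >= c + 3*tot + 9) || tot > 4


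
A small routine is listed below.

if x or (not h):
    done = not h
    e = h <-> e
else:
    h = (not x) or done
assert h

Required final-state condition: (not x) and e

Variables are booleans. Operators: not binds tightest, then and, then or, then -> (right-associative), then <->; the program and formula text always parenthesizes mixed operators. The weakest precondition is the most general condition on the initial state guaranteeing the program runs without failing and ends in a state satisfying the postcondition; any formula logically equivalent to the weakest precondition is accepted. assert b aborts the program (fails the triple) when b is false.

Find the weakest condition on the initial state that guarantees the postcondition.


Working backward. After the program, (not x) and e must hold.
Before assert h: h and (not x) and e
Then branch requires h and (not x) and (h <-> e); else branch requires ((not x) or done) and (not x) and e.
Before the if: ((x or (not h)) -> (h and (not x) and (h <-> e))) and ((not (x or (not h))) -> (((not x) or done) and (not x) and e))
Answer: WP = ((x or (not h)) -> (h and (not x) and (h <-> e))) and ((not (x or (not h))) -> (((not x) or done) and (not x) and e))


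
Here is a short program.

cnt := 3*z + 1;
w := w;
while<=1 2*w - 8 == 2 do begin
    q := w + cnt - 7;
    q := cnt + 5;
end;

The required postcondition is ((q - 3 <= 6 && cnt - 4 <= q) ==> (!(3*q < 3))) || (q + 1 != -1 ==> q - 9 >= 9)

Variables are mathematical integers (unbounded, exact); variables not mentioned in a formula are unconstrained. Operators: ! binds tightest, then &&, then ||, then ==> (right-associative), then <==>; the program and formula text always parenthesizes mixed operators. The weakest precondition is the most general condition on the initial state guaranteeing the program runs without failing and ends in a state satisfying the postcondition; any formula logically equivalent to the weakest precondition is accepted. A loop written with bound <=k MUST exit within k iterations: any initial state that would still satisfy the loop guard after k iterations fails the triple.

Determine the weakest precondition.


Working backward. After the program, the postcondition ((q - 3 <= 6 && cnt - 4 <= q) ==> (!(3*q < 3))) || (q + 1 != -1 ==> q - 9 >= 9) must hold; in canonical form it is ((q <= 9 && cnt <= q + 4) ==> (!(3*q < 3))) || (q != -2 ==> q >= 18).
Before the loop (bound <=1), unroll the exhaustion recursion (WP_0 = exit-now case; WP_j = one more guarded iteration, up to j = 1):
  WP_0: (!(2*w == 10)) && (((q <= 9 && cnt <= q + 4) ==> (!(3*q < 3))) || (q != -2 ==> q >= 18))
  WP_1: (2*w == 10 ==> ((!(2*w == 10)) && ((cnt <= 4 ==> (!(3*cnt < -12))) || (cnt != -7 ==> cnt >= 13)))) && ((!(2*w == 10)) ==> (((q <= 9 && cnt <= q + 4) ==> (!(3*q < 3))) || (q != -2 ==> q >= 18)))
So before the loop: (2*w == 10 ==> ((!(2*w == 10)) && ((cnt <= 4 ==> (!(3*cnt < -12))) || (cnt != -7 ==> cnt >= 13)))) && ((!(2*w == 10)) ==> (((q <= 9 && cnt <= q + 4) ==> (!(3*q < 3))) || (q != -2 ==> q >= 18)))
Before w := w: (2*w == 10 ==> ((!(2*w == 10)) && ((cnt <= 4 ==> (!(3*cnt < -12))) || (cnt != -7 ==> cnt >= 13)))) && ((!(2*w == 10)) ==> (((q <= 9 && cnt <= q + 4) ==> (!(3*q < 3))) || (q != -2 ==> q >= 18)))
Before cnt := 3*z + 1: (2*w == 10 ==> ((!(2*w == 10)) && ((3*z <= 3 ==> (!(9*z < -15))) || (3*z != -8 ==> 3*z >= 12)))) && ((!(2*w == 10)) ==> (((q <= 9 && 3*z <= q + 3) ==> (!(3*q < 3))) || (q != -2 ==> q >= 18)))
Answer: WP = (2*w == 10 ==> ((!(2*w == 10)) && ((3*z <= 3 ==> (!(9*z < -15))) || (3*z != -8 ==> 3*z >= 12)))) && ((!(2*w == 10)) ==> (((q <= 9 && 3*z <= q + 3) ==> (!(3*q < 3))) || (q != -2 ==> q >= 18)))


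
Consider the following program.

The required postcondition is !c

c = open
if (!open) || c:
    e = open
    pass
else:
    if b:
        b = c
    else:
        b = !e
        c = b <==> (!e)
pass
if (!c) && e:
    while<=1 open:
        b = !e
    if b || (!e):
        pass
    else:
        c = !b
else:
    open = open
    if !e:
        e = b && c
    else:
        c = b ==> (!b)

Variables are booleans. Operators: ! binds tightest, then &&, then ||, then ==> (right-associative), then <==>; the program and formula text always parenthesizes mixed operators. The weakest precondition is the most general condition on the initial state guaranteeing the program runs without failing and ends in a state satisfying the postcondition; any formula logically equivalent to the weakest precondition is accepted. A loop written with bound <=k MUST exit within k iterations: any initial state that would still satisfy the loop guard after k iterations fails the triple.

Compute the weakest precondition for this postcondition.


Working backward. After the program, !c must hold.
Then branch requires (open ==> ((!open) && ((!e) ==> (!c)) && (e ==> (!e)))) && ((!open) ==> (((b || (!e)) ==> (!c)) && ((!(b || (!e))) ==> b))); else branch requires ((!e) ==> (!c)) && (e ==> (!(b ==> (!b)))).
Before the if: (((!c) && e) ==> ((open ==> ((!open) && ((!e) ==> (!c)) && (e ==> (!e)))) && ((!open) ==> (((b || (!e)) ==> (!c)) && ((!(b || (!e))) ==> b))))) && ((!((!c) && e)) ==> (((!e) ==> (!c)) && (e ==> (!(b ==> (!b))))))
Before skip: (((!c) && e) ==> ((open ==> ((!open) && ((!e) ==> (!c)) && (e ==> (!e)))) && ((!open) ==> (((b || (!e)) ==> (!c)) && ((!(b || (!e))) ==> b))))) && ((!((!c) && e)) ==> (((!e) ==> (!c)) && (e ==> (!(b ==> (!b))))))
Then branch requires (((!c) && open) ==> ((open ==> ((!open) && ((!open) ==> (!c)) && (open ==> (!open)))) && ((!open) ==> (((b || (!open)) ==> (!c)) && ((!(b || (!open))) ==> b))))) && ((!((!c) && open)) ==> (((!open) ==> (!c)) && (open ==> (!(b ==> (!b)))))); else branch requires (b ==> ((((!c) && e) ==> ((open ==> ((!open) && ((!e) ==> (!c)) && (e ==> (!e)))) && ((!open) ==> (((c || (!e)) ==> (!c)) && ((!(c || (!e))) ==> c))))) && ((!((!c) && e)) ==> (((!e) ==> (!c)) && (e ==> (!(c ==> (!c)))))))) && ((!b) ==> (e && (e ==> (!((!e) ==> e))))).
Before the if: (((!open) || c) ==> ((((!c) && open) ==> ((open ==> ((!open) && ((!open) ==> (!c)) && (open ==> (!open)))) && ((!open) ==> (((b || (!open)) ==> (!c)) && ((!(b || (!open))) ==> b))))) && ((!((!c) && open)) ==> (((!open) ==> (!c)) && (open ==> (!(b ==> (!b)))))))) && ((!((!open) || c)) ==> ((b ==> ((((!c) && e) ==> ((open ==> ((!open) && ((!e) ==> (!c)) && (e ==> (!e)))) && ((!open) ==> (((c || (!e)) ==> (!c)) && ((!(c || (!e))) ==> c))))) && ((!((!c) && e)) ==> (((!e) ==> (!c)) && (e ==> (!(c ==> (!c)))))))) && ((!b) ==> (e && (e ==> (!((!e) ==> e)))))))
Before c := open: open ==> (!(b ==> (!b)))
Answer: WP = open ==> (!(b ==> (!b)))


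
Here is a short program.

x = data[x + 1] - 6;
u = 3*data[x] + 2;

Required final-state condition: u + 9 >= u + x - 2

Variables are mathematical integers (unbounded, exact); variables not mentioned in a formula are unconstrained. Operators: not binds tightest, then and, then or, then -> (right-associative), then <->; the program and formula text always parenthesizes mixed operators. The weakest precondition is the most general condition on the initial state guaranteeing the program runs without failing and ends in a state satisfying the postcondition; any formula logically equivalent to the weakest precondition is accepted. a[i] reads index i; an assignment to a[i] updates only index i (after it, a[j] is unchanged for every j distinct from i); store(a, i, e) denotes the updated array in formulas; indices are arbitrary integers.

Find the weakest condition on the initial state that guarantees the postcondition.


Working backward. After the program, the postcondition u + 9 >= u + x - 2 must hold; in canonical form it is x <= 11.
Before u := 3*data[x] + 2: x <= 11
Before x := data[x + 1] - 6: data[x + 1] <= 17
Answer: WP = data[x + 1] <= 17


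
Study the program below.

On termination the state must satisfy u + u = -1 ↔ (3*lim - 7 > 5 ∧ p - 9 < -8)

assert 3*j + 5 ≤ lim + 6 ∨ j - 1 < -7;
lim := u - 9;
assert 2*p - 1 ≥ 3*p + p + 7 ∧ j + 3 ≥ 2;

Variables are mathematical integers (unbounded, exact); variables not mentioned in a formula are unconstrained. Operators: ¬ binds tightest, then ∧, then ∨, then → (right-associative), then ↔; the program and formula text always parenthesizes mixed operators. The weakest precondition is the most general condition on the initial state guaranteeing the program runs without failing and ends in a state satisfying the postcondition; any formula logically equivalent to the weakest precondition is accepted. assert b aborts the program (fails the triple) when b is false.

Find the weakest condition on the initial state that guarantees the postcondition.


Working backward. After the program, the postcondition u + u = -1 ↔ (3*lim - 7 > 5 ∧ p - 9 < -8) must hold; in canonical form it is 2*u = -1 ↔ (3*lim > 12 ∧ p < 1).
Before assert 2*p - 1 ≥ 3*p + p + 7 ∧ j + 3 ≥ 2: 2*p ≤ -8 ∧ j ≥ -1 ∧ (2*u = -1 ↔ (3*lim > 12 ∧ p < 1))
Before lim := u - 9: 2*p ≤ -8 ∧ j ≥ -1 ∧ (2*u = -1 ↔ (3*u > 39 ∧ p < 1))
Before assert 3*j + 5 ≤ lim + 6 ∨ j - 1 < -7: (3*j ≤ lim + 1 ∨ j < -6) ∧ 2*p ≤ -8 ∧ j ≥ -1 ∧ (2*u = -1 ↔ (3*u > 39 ∧ p < 1))
Answer: WP = (3*j ≤ lim + 1 ∨ j < -6) ∧ 2*p ≤ -8 ∧ j ≥ -1 ∧ (2*u = -1 ↔ (3*u > 39 ∧ p < 1))


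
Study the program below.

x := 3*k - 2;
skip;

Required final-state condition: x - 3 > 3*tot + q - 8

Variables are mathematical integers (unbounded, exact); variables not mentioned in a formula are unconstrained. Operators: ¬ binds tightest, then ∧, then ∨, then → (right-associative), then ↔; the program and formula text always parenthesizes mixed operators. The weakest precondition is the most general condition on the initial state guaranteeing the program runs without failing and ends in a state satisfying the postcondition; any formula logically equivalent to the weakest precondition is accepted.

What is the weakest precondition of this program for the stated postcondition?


Working backward. After the program, the postcondition x - 3 > 3*tot + q - 8 must hold; in canonical form it is x > q + 3*tot - 5.
Before skip: x > q + 3*tot - 5
Before x := 3*k - 2: 3*k > q + 3*tot - 3
Answer: WP = 3*k > q + 3*tot - 3


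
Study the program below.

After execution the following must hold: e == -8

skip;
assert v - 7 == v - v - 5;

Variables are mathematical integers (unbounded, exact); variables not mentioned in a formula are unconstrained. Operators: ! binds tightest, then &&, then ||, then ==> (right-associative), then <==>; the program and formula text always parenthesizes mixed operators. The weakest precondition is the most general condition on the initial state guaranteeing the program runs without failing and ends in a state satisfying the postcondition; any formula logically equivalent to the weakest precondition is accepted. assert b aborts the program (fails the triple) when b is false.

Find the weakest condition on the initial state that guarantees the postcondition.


Working backward. After the program, e == -8 must hold.
Before assert v - 7 == v - v - 5: v == 2 && e == -8
Before skip: v == 2 && e == -8
Answer: WP = v == 2 && e == -8


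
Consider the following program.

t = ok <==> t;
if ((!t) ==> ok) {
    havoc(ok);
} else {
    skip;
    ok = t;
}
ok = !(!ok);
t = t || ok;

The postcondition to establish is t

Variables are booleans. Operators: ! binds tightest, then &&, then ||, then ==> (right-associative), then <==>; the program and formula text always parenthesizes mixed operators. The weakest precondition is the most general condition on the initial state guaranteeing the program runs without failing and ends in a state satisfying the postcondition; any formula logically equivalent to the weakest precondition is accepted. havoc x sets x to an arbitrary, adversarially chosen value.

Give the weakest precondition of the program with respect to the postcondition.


Working backward. After the program, t must hold.
Before t := t || ok: t || ok
Before ok := !(!ok): t || ok
Then branch requires t; else branch requires t.
Before the if: (((!t) ==> ok) ==> t) && ((!((!t) ==> ok)) ==> t)
Before t := ok <==> t: (((!(ok <==> t)) ==> ok) ==> (ok <==> t)) && ((!((!(ok <==> t)) ==> ok)) ==> (ok <==> t))
Answer: WP = (((!(ok <==> t)) ==> ok) ==> (ok <==> t)) && ((!((!(ok <==> t)) ==> ok)) ==> (ok <==> t))


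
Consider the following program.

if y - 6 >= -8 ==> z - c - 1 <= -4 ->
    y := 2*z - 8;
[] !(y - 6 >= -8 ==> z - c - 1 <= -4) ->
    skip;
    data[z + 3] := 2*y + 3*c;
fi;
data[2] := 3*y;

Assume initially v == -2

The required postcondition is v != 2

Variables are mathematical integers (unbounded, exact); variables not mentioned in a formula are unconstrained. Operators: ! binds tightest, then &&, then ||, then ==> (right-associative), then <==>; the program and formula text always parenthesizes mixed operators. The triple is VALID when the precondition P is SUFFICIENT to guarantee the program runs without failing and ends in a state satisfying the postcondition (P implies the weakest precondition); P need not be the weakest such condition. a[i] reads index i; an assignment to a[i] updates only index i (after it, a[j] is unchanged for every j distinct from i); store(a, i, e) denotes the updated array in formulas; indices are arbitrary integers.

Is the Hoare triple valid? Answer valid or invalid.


Working backward. After the program, v != 2 must hold.
Before data[2] := 3*y: v != 2
Then branch requires v != 2; else branch requires v != 2.
Before the if: ((y >= -2 ==> z <= c - 3) ==> v != 2) && ((!(y >= -2 ==> z <= c - 3)) ==> v != 2)
The weakest precondition is ((y >= -2 ==> z <= c - 3) ==> v != 2) && ((!(y >= -2 ==> z <= c - 3)) ==> v != 2).
Check whether v == -2 implies it.
Every state satisfying the precondition satisfies the weakest precondition: the implication holds.
Answer: valid


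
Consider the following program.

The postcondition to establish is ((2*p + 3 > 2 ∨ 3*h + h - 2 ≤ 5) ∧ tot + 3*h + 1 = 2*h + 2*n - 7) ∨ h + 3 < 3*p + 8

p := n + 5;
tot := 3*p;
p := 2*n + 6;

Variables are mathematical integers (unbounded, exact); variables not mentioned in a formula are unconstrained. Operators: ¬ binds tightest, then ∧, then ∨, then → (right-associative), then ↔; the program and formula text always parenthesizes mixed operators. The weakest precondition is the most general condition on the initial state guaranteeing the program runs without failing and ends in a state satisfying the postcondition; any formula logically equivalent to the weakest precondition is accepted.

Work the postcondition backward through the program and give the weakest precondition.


Working backward. After the program, the postcondition ((2*p + 3 > 2 ∨ 3*h + h - 2 ≤ 5) ∧ tot + 3*h + 1 = 2*h + 2*n - 7) ∨ h + 3 < 3*p + 8 must hold; in canonical form it is ((2*p > -1 ∨ 4*h ≤ 7) ∧ h + tot = 2*n - 8) ∨ h < 3*p + 5.
Before p := 2*n + 6: ((4*n > -13 ∨ 4*h ≤ 7) ∧ h + tot = 2*n - 8) ∨ h < 6*n + 23
Before tot := 3*p: ((4*n > -13 ∨ 4*h ≤ 7) ∧ h + 3*p = 2*n - 8) ∨ h < 6*n + 23
Before p := n + 5: ((4*n > -13 ∨ 4*h ≤ 7) ∧ h + n = -23) ∨ h < 6*n + 23
Answer: WP = ((4*n > -13 ∨ 4*h ≤ 7) ∧ h + n = -23) ∨ h < 6*n + 23


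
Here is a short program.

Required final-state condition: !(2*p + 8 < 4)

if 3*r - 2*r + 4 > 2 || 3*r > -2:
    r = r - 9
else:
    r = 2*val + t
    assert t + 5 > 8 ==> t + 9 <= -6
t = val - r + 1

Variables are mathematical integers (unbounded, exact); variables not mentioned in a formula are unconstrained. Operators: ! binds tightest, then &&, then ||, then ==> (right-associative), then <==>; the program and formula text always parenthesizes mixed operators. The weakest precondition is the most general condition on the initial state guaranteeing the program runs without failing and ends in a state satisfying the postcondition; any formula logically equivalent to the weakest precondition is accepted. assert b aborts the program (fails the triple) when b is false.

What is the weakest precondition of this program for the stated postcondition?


Working backward. After the program, the postcondition !(2*p + 8 < 4) must hold; in canonical form it is !(2*p < -4).
Before t := val - r + 1: !(2*p < -4)
Then branch requires !(2*p < -4); else branch requires (t > 3 ==> t <= -15) && (!(2*p < -4)).
Before the if: ((r > -2 || 3*r > -2) ==> (!(2*p < -4))) && ((!(r > -2 || 3*r > -2)) ==> ((t > 3 ==> t <= -15) && (!(2*p < -4))))
Answer: WP = ((r > -2 || 3*r > -2) ==> (!(2*p < -4))) && ((!(r > -2 || 3*r > -2)) ==> ((t > 3 ==> t <= -15) && (!(2*p < -4))))


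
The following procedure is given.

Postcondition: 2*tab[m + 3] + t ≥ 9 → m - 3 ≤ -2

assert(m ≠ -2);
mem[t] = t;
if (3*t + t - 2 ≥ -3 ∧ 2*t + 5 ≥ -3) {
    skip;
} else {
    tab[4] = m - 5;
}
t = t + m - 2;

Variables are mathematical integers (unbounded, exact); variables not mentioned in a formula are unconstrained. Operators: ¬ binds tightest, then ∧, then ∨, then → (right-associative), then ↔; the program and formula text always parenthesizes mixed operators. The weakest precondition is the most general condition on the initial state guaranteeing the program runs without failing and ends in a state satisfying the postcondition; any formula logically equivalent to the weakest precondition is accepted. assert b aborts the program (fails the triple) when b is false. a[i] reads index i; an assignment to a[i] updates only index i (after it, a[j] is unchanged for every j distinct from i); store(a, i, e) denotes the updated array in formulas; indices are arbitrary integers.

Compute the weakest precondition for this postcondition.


Working backward. After the program, the postcondition 2*tab[m + 3] + t ≥ 9 → m - 3 ≤ -2 must hold; in canonical form it is 2*tab[m + 3] + t ≥ 9 → m ≤ 1.
Before t := t + m - 2: 2*tab[m + 3] + m + t ≥ 11 → m ≤ 1
Then branch requires 2*tab[m + 3] + m + t ≥ 11 → m ≤ 1; else branch requires 2*store(tab, 4, m - 5)[m + 3] + m + t ≥ 11 → m ≤ 1.
Before the if: ((4*t ≥ -1 ∧ 2*t ≥ -8) → (2*tab[m + 3] + m + t ≥ 11 → m ≤ 1)) ∧ ((¬(4*t ≥ -1 ∧ 2*t ≥ -8)) → (2*store(tab, 4, m - 5)[m + 3] + m + t ≥ 11 → m ≤ 1))
Before mem[t] := t: ((4*t ≥ -1 ∧ 2*t ≥ -8) → (2*tab[m + 3] + m + t ≥ 11 → m ≤ 1)) ∧ ((¬(4*t ≥ -1 ∧ 2*t ≥ -8)) → (2*store(tab, 4, m - 5)[m + 3] + m + t ≥ 11 → m ≤ 1))
Before assert m ≠ -2: m ≠ -2 ∧ ((4*t ≥ -1 ∧ 2*t ≥ -8) → (2*tab[m + 3] + m + t ≥ 11 → m ≤ 1)) ∧ ((¬(4*t ≥ -1 ∧ 2*t ≥ -8)) → (2*store(tab, 4, m - 5)[m + 3] + m + t ≥ 11 → m ≤ 1))
Answer: WP = m ≠ -2 ∧ ((4*t ≥ -1 ∧ 2*t ≥ -8) → (2*tab[m + 3] + m + t ≥ 11 → m ≤ 1)) ∧ ((¬(4*t ≥ -1 ∧ 2*t ≥ -8)) → (2*store(tab, 4, m - 5)[m + 3] + m + t ≥ 11 → m ≤ 1))


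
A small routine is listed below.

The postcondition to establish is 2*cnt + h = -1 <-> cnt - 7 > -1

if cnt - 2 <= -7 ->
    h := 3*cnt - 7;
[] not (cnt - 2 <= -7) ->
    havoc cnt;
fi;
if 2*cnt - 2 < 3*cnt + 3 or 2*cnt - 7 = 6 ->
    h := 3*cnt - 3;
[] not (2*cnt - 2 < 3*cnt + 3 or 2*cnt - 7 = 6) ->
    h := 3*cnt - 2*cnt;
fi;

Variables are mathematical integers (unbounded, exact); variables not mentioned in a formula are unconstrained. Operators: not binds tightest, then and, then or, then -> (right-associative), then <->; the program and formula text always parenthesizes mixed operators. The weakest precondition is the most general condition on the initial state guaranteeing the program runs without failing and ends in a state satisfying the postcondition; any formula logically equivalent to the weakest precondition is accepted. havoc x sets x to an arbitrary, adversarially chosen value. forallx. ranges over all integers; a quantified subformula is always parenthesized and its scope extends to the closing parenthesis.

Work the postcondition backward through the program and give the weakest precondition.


Working backward. After the program, the postcondition 2*cnt + h = -1 <-> cnt - 7 > -1 must hold; in canonical form it is 2*cnt + h = -1 <-> cnt > 6.
Then branch requires 5*cnt = 2 <-> cnt > 6; else branch requires 3*cnt = -1 <-> cnt > 6.
Before the if: ((cnt > -5 or 2*cnt = 13) -> (5*cnt = 2 <-> cnt > 6)) and ((not (cnt > -5 or 2*cnt = 13)) -> (3*cnt = -1 <-> cnt > 6))
Then branch requires ((cnt > -5 or 2*cnt = 13) -> (5*cnt = 2 <-> cnt > 6)) and ((not (cnt > -5 or 2*cnt = 13)) -> (3*cnt = -1 <-> cnt > 6)); else branch requires forall cnt_1. (((cnt_1 > -5 or 2*cnt_1 = 13) -> (5*cnt_1 = 2 <-> cnt_1 > 6)) and ((not (cnt_1 > -5 or 2*cnt_1 = 13)) -> (3*cnt_1 = -1 <-> cnt_1 > 6))).
Before the if: (cnt <= -5 -> (((cnt > -5 or 2*cnt = 13) -> (5*cnt = 2 <-> cnt > 6)) and ((not (cnt > -5 or 2*cnt = 13)) -> (3*cnt = -1 <-> cnt > 6)))) and ((not (cnt <= -5)) -> (forall cnt_1. (((cnt_1 > -5 or 2*cnt_1 = 13) -> (5*cnt_1 = 2 <-> cnt_1 > 6)) and ((not (cnt_1 > -5 or 2*cnt_1 = 13)) -> (3*cnt_1 = -1 <-> cnt_1 > 6)))))
Answer: WP = (cnt <= -5 -> (((cnt > -5 or 2*cnt = 13) -> (5*cnt = 2 <-> cnt > 6)) and ((not (cnt > -5 or 2*cnt = 13)) -> (3*cnt = -1 <-> cnt > 6)))) and ((not (cnt <= -5)) -> (forall cnt_1. (((cnt_1 > -5 or 2*cnt_1 = 13) -> (5*cnt_1 = 2 <-> cnt_1 > 6)) and ((not (cnt_1 > -5 or 2*cnt_1 = 13)) -> (3*cnt_1 = -1 <-> cnt_1 > 6)))))


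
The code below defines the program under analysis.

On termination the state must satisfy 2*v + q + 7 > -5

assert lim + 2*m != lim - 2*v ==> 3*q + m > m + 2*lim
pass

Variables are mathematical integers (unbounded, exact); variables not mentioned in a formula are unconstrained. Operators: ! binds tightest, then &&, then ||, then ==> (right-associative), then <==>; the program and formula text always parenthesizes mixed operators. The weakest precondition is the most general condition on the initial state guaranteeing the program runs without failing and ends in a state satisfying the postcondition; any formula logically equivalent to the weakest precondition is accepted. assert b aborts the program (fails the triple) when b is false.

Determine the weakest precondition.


Working backward. After the program, the postcondition 2*v + q + 7 > -5 must hold; in canonical form it is q + 2*v > -12.
Before skip: q + 2*v > -12
Before assert lim + 2*m != lim - 2*v ==> 3*q + m > m + 2*lim: (2*m + 2*v != 0 ==> 3*q > 2*lim) && q + 2*v > -12
Answer: WP = (2*m + 2*v != 0 ==> 3*q > 2*lim) && q + 2*v > -12


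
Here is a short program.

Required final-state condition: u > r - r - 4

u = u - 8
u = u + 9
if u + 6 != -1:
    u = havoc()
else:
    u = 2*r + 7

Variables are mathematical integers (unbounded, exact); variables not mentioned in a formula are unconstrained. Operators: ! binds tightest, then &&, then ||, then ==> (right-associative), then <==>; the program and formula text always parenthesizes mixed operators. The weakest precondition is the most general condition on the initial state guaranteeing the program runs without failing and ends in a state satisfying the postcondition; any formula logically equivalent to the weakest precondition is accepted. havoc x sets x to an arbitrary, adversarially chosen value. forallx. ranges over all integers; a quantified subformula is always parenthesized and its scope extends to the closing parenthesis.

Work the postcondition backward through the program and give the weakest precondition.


Working backward. After the program, the postcondition u > r - r - 4 must hold; in canonical form it is u > -4.
Then branch requires forall u_1. u_1 > -4; else branch requires 2*r > -11.
Before the if: (u != -7 ==> (forall u_1. u_1 > -4)) && ((!(u != -7)) ==> 2*r > -11)
Before u := u + 9: (u != -16 ==> (forall u_1. u_1 > -4)) && ((!(u != -16)) ==> 2*r > -11)
Before u := u - 8: (u != -8 ==> (forall u_1. u_1 > -4)) && ((!(u != -8)) ==> 2*r > -11)
Answer: WP = (u != -8 ==> (forall u_1. u_1 > -4)) && ((!(u != -8)) ==> 2*r > -11)


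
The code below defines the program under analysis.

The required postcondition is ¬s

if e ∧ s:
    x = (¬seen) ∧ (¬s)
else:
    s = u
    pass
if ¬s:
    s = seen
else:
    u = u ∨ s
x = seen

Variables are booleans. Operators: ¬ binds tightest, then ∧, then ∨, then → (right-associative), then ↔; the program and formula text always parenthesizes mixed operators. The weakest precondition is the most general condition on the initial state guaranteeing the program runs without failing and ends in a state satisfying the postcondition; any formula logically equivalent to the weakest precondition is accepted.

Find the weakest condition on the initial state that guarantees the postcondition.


Working backward. After the program, ¬s must hold.
Before x := seen: ¬s
Then branch requires ¬seen; else branch requires ¬s.
Before the if: ((¬s) → (¬seen)) ∧ (s → (¬s))
Then branch requires ((¬s) → (¬seen)) ∧ (s → (¬s)); else branch requires ((¬u) → (¬seen)) ∧ (u → (¬u)).
Before the if: ((e ∧ s) → (((¬s) → (¬seen)) ∧ (s → (¬s)))) ∧ ((¬(e ∧ s)) → (((¬u) → (¬seen)) ∧ (u → (¬u))))
Answer: WP = ((e ∧ s) → (((¬s) → (¬seen)) ∧ (s → (¬s)))) ∧ ((¬(e ∧ s)) → (((¬u) → (¬seen)) ∧ (u → (¬u))))


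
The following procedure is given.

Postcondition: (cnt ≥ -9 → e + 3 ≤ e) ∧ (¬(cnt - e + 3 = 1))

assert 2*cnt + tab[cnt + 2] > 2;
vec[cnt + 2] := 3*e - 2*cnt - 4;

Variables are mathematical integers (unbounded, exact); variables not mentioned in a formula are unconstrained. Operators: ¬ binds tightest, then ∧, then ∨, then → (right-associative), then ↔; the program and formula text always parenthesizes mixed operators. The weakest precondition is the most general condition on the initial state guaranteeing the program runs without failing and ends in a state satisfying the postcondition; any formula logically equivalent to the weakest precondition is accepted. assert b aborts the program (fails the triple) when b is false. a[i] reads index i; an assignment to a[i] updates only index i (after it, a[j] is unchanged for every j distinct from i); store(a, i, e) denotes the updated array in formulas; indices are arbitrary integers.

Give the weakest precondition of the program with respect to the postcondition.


Working backward. After the program, the postcondition (cnt ≥ -9 → e + 3 ≤ e) ∧ (¬(cnt - e + 3 = 1)) must hold; in canonical form it is (¬(cnt ≥ -9)) ∧ (¬(cnt = e - 2)).
Before vec[cnt + 2] := 3*e - 2*cnt - 4: (¬(cnt ≥ -9)) ∧ (¬(cnt = e - 2))
Before assert 2*cnt + tab[cnt + 2] > 2: tab[cnt + 2] + 2*cnt > 2 ∧ (¬(cnt ≥ -9)) ∧ (¬(cnt = e - 2))
Answer: WP = tab[cnt + 2] + 2*cnt > 2 ∧ (¬(cnt ≥ -9)) ∧ (¬(cnt = e - 2))


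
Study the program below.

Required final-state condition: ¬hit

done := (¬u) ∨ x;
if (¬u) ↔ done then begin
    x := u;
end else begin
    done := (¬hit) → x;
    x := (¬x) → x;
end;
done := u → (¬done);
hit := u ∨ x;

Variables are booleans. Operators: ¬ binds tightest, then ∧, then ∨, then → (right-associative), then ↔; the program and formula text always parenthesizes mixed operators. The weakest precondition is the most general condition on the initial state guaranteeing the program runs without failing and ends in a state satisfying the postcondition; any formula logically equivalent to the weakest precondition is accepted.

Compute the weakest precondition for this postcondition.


Working backward. After the program, ¬hit must hold.
Before hit := u ∨ x: ¬(u ∨ x)
Before done := u → (¬done): ¬(u ∨ x)
Then branch requires ¬u; else branch requires ¬(u ∨ ((¬x) → x)).
Before the if: (((¬u) ↔ done) → (¬u)) ∧ ((¬((¬u) ↔ done)) → (¬(u ∨ ((¬x) → x))))
Before done := (¬u) ∨ x: (((¬u) ↔ ((¬u) ∨ x)) → (¬u)) ∧ ((¬((¬u) ↔ ((¬u) ∨ x))) → (¬(u ∨ ((¬x) → x))))
Answer: WP = (((¬u) ↔ ((¬u) ∨ x)) → (¬u)) ∧ ((¬((¬u) ↔ ((¬u) ∨ x))) → (¬(u ∨ ((¬x) → x))))
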